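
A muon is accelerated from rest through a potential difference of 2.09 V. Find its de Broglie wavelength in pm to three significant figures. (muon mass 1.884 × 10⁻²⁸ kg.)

KE = eV = 1.602 × 10⁻¹⁹ × 2.090 = 3.348 × 10⁻¹⁹ J.
p = √(2mKE) = √(2 × 1.884 × 10⁻²⁸ × 3.348 × 10⁻¹⁹) = 1.123 × 10⁻²³ kg·m/s.
λ = h/p = 6.626 × 10⁻³⁴ / 1.123 × 10⁻²³ = 5.90 × 10⁻¹¹ m = 59.0 pm.

λ = 59.0 pm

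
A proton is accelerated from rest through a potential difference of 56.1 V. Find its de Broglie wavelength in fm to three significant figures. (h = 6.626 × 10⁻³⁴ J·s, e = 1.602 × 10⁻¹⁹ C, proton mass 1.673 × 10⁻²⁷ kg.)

λ = 3820 fm

KE = eV = 1.602 × 10⁻¹⁹ × 56.10 = 8.987 × 10⁻¹⁸ J.
p = √(2mKE) = √(2 × 1.673 × 10⁻²⁷ × 8.987 × 10⁻¹⁸) = 1.734 × 10⁻²² kg·m/s.
λ = h/p = 6.626 × 10⁻³⁴ / 1.734 × 10⁻²² = 3.82 × 10⁻¹² m = 3820 fm.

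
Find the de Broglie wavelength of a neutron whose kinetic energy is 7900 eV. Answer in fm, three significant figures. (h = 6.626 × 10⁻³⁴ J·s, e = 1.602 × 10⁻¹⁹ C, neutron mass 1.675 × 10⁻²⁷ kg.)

λ = 322 fm

KE = 7900 eV = 1.266 × 10⁻¹⁵ J.
p = √(2mKE) = √(2 × 1.675 × 10⁻²⁷ × 1.266 × 10⁻¹⁵) = 2.059 × 10⁻²¹ kg·m/s.
λ = h/p = 6.626 × 10⁻³⁴ / 2.059 × 10⁻²¹ = 3.22 × 10⁻¹³ m = 322 fm.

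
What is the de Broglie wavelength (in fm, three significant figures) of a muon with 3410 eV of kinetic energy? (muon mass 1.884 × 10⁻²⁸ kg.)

λ = 1460 fm

KE = 3410 eV = 5.463 × 10⁻¹⁶ J.
p = √(2mKE) = √(2 × 1.884 × 10⁻²⁸ × 5.463 × 10⁻¹⁶) = 4.537 × 10⁻²² kg·m/s.
λ = h/p = 6.626 × 10⁻³⁴ / 4.537 × 10⁻²² = 1.46 × 10⁻¹² m = 1460 fm.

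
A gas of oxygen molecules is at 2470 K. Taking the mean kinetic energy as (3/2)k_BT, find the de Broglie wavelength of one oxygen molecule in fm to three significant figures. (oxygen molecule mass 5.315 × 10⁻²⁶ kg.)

λ = 8980 fm

KE = (3/2)k_BT = 1.5 × 1.381 × 10⁻²³ × 2470 = 5.117 × 10⁻²⁰ J.
p = √(2mKE) = √(2 × 5.315 × 10⁻²⁶ × 5.117 × 10⁻²⁰) = 7.375 × 10⁻²³ kg·m/s.
λ = h/p = 8.98 × 10⁻¹² m = 8980 fm.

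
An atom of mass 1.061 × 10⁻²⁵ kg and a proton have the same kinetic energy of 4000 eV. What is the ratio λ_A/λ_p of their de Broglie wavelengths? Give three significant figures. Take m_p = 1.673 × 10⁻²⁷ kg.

λ_A/λ_p = 0.126

At fixed KE, p = √(2mKE) so λ = h/p ∝ 1/√m.
λ_A/λ_p = √(m_p/m_A) = √(1.673 × 10⁻²⁷/1.061 × 10⁻²⁵) = √(0.01577) = 0.126.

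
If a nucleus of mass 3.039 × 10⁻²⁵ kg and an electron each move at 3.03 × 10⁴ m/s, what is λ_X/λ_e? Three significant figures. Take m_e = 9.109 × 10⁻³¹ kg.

λ_X/λ_e = 3.00 × 10⁻⁶

At fixed v, p = mv so λ = h/(mv) ∝ 1/m.
λ_X/λ_e = m_e/m_X = 9.109 × 10⁻³¹/3.039 × 10⁻²⁵ = 3.00 × 10⁻⁶.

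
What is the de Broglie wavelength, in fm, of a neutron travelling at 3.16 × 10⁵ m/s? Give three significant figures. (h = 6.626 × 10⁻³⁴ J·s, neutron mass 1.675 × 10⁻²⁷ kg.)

p = mv = 1.675 × 10⁻²⁷ × 3.16 × 10⁵ = 5.293 × 10⁻²² kg·m/s.
λ = h/p = 6.626 × 10⁻³⁴ / 5.293 × 10⁻²² = 1.25 × 10⁻¹² m = 1250 fm.

λ = 1250 fm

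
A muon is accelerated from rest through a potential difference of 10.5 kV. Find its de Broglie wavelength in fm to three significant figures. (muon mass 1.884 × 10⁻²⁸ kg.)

KE = eV = 1.602 × 10⁻¹⁹ × 1.050 × 10⁴ = 1.682 × 10⁻¹⁵ J.
p = √(2mKE) = √(2 × 1.884 × 10⁻²⁸ × 1.682 × 10⁻¹⁵) = 7.961 × 10⁻²² kg·m/s.
λ = h/p = 6.626 × 10⁻³⁴ / 7.961 × 10⁻²² = 8.32 × 10⁻¹³ m = 832 fm.

λ = 832 fm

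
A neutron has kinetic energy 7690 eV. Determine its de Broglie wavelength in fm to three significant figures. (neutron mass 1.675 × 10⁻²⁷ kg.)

λ = 326 fm

KE = 7690 eV = 1.232 × 10⁻¹⁵ J.
p = √(2mKE) = √(2 × 1.675 × 10⁻²⁷ × 1.232 × 10⁻¹⁵) = 2.032 × 10⁻²¹ kg·m/s.
λ = h/p = 6.626 × 10⁻³⁴ / 2.032 × 10⁻²¹ = 3.26 × 10⁻¹³ m = 326 fm.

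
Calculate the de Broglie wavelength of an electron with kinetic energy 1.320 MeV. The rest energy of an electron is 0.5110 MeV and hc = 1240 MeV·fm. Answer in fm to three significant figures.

λ = 705 fm

Total energy E = KE + m₀c² = 1.320 + 0.5110 = 1.8310 MeV.
(pc)² = E² − (m₀c²)² = (1.8310)² − (0.5110)² = 3.091 MeV², so pc = 1.758 MeV.
λ = hc/(pc) = 1240 MeV·fm / 1.758 MeV = 705 fm.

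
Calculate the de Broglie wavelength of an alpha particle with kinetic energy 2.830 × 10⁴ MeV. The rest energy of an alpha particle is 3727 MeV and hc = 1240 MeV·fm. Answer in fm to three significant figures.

λ = 0.0390 fm

Total energy E = KE + m₀c² = 2.830 × 10⁴ + 3727 = 32027 MeV.
(pc)² = E² − (m₀c²)² = (32027)² − (3727)² = 1.012 × 10⁹ MeV², so pc = 3.181 × 10⁴ MeV.
λ = hc/(pc) = 1240 MeV·fm / 3.181 × 10⁴ MeV = 0.0390 fm.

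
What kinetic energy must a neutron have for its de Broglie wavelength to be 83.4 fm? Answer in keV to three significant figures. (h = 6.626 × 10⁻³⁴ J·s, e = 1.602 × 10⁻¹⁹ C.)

KE = 118 keV

p = h/λ = 6.626 × 10⁻³⁴ / 8.340 × 10⁻¹⁴ = 7.945 × 10⁻²¹ kg·m/s.
KE = p²/(2m) = (7.945 × 10⁻²¹)² / (2 × 1.675 × 10⁻²⁷) = 1.884 × 10⁻¹⁴ J = 118 keV.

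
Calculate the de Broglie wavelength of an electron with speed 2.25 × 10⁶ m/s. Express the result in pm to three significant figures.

λ = 323 pm

p = mv = 9.109 × 10⁻³¹ × 2.25 × 10⁶ = 2.050 × 10⁻²⁴ kg·m/s.
λ = h/p = 6.626 × 10⁻³⁴ / 2.050 × 10⁻²⁴ = 3.23 × 10⁻¹⁰ m = 323 pm.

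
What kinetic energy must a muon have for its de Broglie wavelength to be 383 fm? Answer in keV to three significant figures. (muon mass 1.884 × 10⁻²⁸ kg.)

p = h/λ = 6.626 × 10⁻³⁴ / 3.830 × 10⁻¹³ = 1.730 × 10⁻²¹ kg·m/s.
KE = p²/(2m) = (1.730 × 10⁻²¹)² / (2 × 1.884 × 10⁻²⁸) = 7.943 × 10⁻¹⁵ J = 49.6 keV.

KE = 49.6 keV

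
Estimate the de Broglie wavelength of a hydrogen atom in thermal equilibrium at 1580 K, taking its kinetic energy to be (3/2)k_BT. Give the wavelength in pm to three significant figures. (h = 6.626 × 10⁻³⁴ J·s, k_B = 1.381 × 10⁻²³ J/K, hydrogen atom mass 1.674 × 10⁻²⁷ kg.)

KE = (3/2)k_BT = 1.5 × 1.381 × 10⁻²³ × 1580 = 3.273 × 10⁻²⁰ J.
p = √(2mKE) = √(2 × 1.674 × 10⁻²⁷ × 3.273 × 10⁻²⁰) = 1.047 × 10⁻²³ kg·m/s.
λ = h/p = 6.33 × 10⁻¹¹ m = 63.3 pm.

λ = 63.3 pm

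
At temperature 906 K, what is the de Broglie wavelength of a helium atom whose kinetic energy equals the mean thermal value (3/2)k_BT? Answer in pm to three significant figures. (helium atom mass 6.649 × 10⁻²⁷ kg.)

KE = (3/2)k_BT = 1.5 × 1.381 × 10⁻²³ × 906 = 1.877 × 10⁻²⁰ J.
p = √(2mKE) = √(2 × 6.649 × 10⁻²⁷ × 1.877 × 10⁻²⁰) = 1.580 × 10⁻²³ kg·m/s.
λ = h/p = 4.19 × 10⁻¹¹ m = 41.9 pm.

λ = 41.9 pm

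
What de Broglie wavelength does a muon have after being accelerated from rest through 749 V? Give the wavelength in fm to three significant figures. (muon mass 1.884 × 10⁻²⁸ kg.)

KE = eV = 1.602 × 10⁻¹⁹ × 749.0 = 1.200 × 10⁻¹⁶ J.
p = √(2mKE) = √(2 × 1.884 × 10⁻²⁸ × 1.200 × 10⁻¹⁶) = 2.126 × 10⁻²² kg·m/s.
λ = h/p = 6.626 × 10⁻³⁴ / 2.126 × 10⁻²² = 3.12 × 10⁻¹² m = 3120 fm.

λ = 3120 fm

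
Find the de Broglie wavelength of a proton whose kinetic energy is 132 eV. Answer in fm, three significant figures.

λ = 2490 fm

KE = 132 eV = 2.115 × 10⁻¹⁷ J.
p = √(2mKE) = √(2 × 1.673 × 10⁻²⁷ × 2.115 × 10⁻¹⁷) = 2.660 × 10⁻²² kg·m/s.
λ = h/p = 6.626 × 10⁻³⁴ / 2.660 × 10⁻²² = 2.49 × 10⁻¹² m = 2490 fm.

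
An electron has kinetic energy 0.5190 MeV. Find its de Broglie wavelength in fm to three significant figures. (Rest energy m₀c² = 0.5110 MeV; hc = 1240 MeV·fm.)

λ = 1390 fm

Total energy E = KE + m₀c² = 0.5190 + 0.5110 = 1.0300 MeV.
(pc)² = E² − (m₀c²)² = (1.0300)² − (0.5110)² = 0.7998 MeV², so pc = 0.8943 MeV.
λ = hc/(pc) = 1240 MeV·fm / 0.8943 MeV = 1390 fm.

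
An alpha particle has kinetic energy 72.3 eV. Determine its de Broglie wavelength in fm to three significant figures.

KE = 72.3 eV = 1.158 × 10⁻¹⁷ J.
p = √(2mKE) = √(2 × 6.645 × 10⁻²⁷ × 1.158 × 10⁻¹⁷) = 3.923 × 10⁻²² kg·m/s.
λ = h/p = 6.626 × 10⁻³⁴ / 3.923 × 10⁻²² = 1.69 × 10⁻¹² m = 1690 fm.

λ = 1690 fm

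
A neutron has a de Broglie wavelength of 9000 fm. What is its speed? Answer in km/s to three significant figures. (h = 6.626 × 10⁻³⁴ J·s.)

p = h/λ = 6.626 × 10⁻³⁴ / 9.000 × 10⁻¹² = 7.362 × 10⁻²³ kg·m/s.
v = p/m = 7.362 × 10⁻²³ / 1.675 × 10⁻²⁷ = 4.40 × 10⁴ m/s = 44.0 km/s.

v = 44.0 km/s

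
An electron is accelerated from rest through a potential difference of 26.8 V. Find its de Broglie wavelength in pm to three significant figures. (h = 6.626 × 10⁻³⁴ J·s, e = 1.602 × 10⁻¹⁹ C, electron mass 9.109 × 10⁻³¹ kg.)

λ = 237 pm

KE = eV = 1.602 × 10⁻¹⁹ × 26.80 = 4.293 × 10⁻¹⁸ J.
p = √(2mKE) = √(2 × 9.109 × 10⁻³¹ × 4.293 × 10⁻¹⁸) = 2.797 × 10⁻²⁴ kg·m/s.
λ = h/p = 6.626 × 10⁻³⁴ / 2.797 × 10⁻²⁴ = 2.37 × 10⁻¹⁰ m = 237 pm.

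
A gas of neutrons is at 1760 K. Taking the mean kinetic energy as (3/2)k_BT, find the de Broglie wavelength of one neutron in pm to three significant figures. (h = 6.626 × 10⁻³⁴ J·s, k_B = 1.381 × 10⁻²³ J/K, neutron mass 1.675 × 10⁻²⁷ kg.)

λ = 60.0 pm

KE = (3/2)k_BT = 1.5 × 1.381 × 10⁻²³ × 1760 = 3.646 × 10⁻²⁰ J.
p = √(2mKE) = √(2 × 1.675 × 10⁻²⁷ × 3.646 × 10⁻²⁰) = 1.105 × 10⁻²³ kg·m/s.
λ = h/p = 6.00 × 10⁻¹¹ m = 60.0 pm.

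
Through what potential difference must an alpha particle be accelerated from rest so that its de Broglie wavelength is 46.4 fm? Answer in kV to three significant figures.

p = h/λ = 6.626 × 10⁻³⁴ / 4.640 × 10⁻¹⁴ = 1.428 × 10⁻²⁰ kg·m/s.
KE = p²/(2m) = 1.534 × 10⁻¹⁴ J.
V = KE/2e = 1.534 × 10⁻¹⁴ / (2 × 1.602 × 10⁻¹⁹) = 47.9 kV.

V = 47.9 kV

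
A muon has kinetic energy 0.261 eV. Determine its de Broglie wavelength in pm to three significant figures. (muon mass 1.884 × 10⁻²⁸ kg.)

KE = 0.261 eV = 4.181 × 10⁻²⁰ J.
p = √(2mKE) = √(2 × 1.884 × 10⁻²⁸ × 4.181 × 10⁻²⁰) = 3.969 × 10⁻²⁴ kg·m/s.
λ = h/p = 6.626 × 10⁻³⁴ / 3.969 × 10⁻²⁴ = 1.67 × 10⁻¹⁰ m = 167 pm.

λ = 167 pm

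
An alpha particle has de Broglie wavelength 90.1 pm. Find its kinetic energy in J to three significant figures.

p = h/λ = 6.626 × 10⁻³⁴ / 9.010 × 10⁻¹¹ = 7.354 × 10⁻²⁴ kg·m/s.
KE = p²/(2m) = (7.354 × 10⁻²⁴)² / (2 × 6.645 × 10⁻²⁷) = 4.069 × 10⁻²¹ J = 4.07 × 10⁻²¹ J.

KE = 4.07 × 10⁻²¹ J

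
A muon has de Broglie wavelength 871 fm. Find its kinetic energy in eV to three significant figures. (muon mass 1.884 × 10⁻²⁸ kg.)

p = h/λ = 6.626 × 10⁻³⁴ / 8.710 × 10⁻¹³ = 7.607 × 10⁻²² kg·m/s.
KE = p²/(2m) = (7.607 × 10⁻²²)² / (2 × 1.884 × 10⁻²⁸) = 1.536 × 10⁻¹⁵ J = 9590 eV.

KE = 9590 eV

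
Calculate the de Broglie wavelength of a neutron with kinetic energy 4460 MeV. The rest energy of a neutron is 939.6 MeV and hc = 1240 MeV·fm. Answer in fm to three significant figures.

λ = 0.233 fm

Total energy E = KE + m₀c² = 4460 + 939.6 = 5399.6 MeV.
(pc)² = E² − (m₀c²)² = (5399.6)² − (939.6)² = 2.827 × 10⁷ MeV², so pc = 5317 MeV.
λ = hc/(pc) = 1240 MeV·fm / 5317 MeV = 0.233 fm.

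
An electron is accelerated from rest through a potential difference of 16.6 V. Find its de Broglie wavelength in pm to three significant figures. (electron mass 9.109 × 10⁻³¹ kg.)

KE = eV = 1.602 × 10⁻¹⁹ × 16.60 = 2.659 × 10⁻¹⁸ J.
p = √(2mKE) = √(2 × 9.109 × 10⁻³¹ × 2.659 × 10⁻¹⁸) = 2.201 × 10⁻²⁴ kg·m/s.
λ = h/p = 6.626 × 10⁻³⁴ / 2.201 × 10⁻²⁴ = 3.01 × 10⁻¹⁰ m = 301 pm.

λ = 301 pm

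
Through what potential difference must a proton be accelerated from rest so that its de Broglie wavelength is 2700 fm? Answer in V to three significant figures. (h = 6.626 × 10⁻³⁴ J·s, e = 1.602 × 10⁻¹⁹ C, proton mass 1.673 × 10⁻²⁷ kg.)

p = h/λ = 6.626 × 10⁻³⁴ / 2.700 × 10⁻¹² = 2.454 × 10⁻²² kg·m/s.
KE = p²/(2m) = 1.800 × 10⁻¹⁷ J.
V = KE/e = 1.800 × 10⁻¹⁷ / (1.602 × 10⁻¹⁹) = 112 V.

V = 112 V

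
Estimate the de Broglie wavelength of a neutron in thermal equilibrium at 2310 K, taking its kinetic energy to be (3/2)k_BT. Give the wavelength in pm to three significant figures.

KE = (3/2)k_BT = 1.5 × 1.381 × 10⁻²³ × 2310 = 4.785 × 10⁻²⁰ J.
p = √(2mKE) = √(2 × 1.675 × 10⁻²⁷ × 4.785 × 10⁻²⁰) = 1.266 × 10⁻²³ kg·m/s.
λ = h/p = 5.23 × 10⁻¹¹ m = 52.3 pm.

λ = 52.3 pm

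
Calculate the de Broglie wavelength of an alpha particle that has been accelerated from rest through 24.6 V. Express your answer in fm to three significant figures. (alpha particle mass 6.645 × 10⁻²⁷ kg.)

KE = 2eV = 2 × 1.602 × 10⁻¹⁹ × 24.60 = 7.882 × 10⁻¹⁸ J.
p = √(2mKE) = √(2 × 6.645 × 10⁻²⁷ × 7.882 × 10⁻¹⁸) = 3.237 × 10⁻²² kg·m/s.
λ = h/p = 6.626 × 10⁻³⁴ / 3.237 × 10⁻²² = 2.05 × 10⁻¹² m = 2050 fm.

λ = 2050 fm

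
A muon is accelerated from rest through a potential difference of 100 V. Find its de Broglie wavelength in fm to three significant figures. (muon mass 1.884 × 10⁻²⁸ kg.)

λ = 8530 fm

KE = eV = 1.602 × 10⁻¹⁹ × 100.0 = 1.602 × 10⁻¹⁷ J.
p = √(2mKE) = √(2 × 1.884 × 10⁻²⁸ × 1.602 × 10⁻¹⁷) = 7.769 × 10⁻²³ kg·m/s.
λ = h/p = 6.626 × 10⁻³⁴ / 7.769 × 10⁻²³ = 8.53 × 10⁻¹² m = 8530 fm.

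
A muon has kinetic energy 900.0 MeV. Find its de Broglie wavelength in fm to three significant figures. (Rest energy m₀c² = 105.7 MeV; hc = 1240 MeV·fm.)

λ = 1.24 fm

Total energy E = KE + m₀c² = 900.0 + 105.7 = 1005.7 MeV.
(pc)² = E² − (m₀c²)² = (1005.7)² − (105.7)² = 1.000 × 10⁶ MeV², so pc = 1000 MeV.
λ = hc/(pc) = 1240 MeV·fm / 1000 MeV = 1.24 fm.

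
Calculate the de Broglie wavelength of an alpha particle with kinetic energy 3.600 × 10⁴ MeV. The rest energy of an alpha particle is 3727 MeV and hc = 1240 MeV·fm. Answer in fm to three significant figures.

λ = 0.0314 fm

Total energy E = KE + m₀c² = 3.600 × 10⁴ + 3727 = 39727 MeV.
(pc)² = E² − (m₀c²)² = (39727)² − (3727)² = 1.564 × 10⁹ MeV², so pc = 3.955 × 10⁴ MeV.
λ = hc/(pc) = 1240 MeV·fm / 3.955 × 10⁴ MeV = 0.0314 fm.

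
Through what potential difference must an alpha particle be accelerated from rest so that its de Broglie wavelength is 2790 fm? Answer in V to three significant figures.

p = h/λ = 6.626 × 10⁻³⁴ / 2.790 × 10⁻¹² = 2.375 × 10⁻²² kg·m/s.
KE = p²/(2m) = 4.244 × 10⁻¹⁸ J.
V = KE/2e = 4.244 × 10⁻¹⁸ / (2 × 1.602 × 10⁻¹⁹) = 13.2 V.

V = 13.2 V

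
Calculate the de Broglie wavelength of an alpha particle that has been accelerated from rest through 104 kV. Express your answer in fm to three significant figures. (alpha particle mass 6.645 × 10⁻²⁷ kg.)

λ = 31.5 fm

KE = 2eV = 2 × 1.602 × 10⁻¹⁹ × 1.040 × 10⁵ = 3.332 × 10⁻¹⁴ J.
p = √(2mKE) = √(2 × 6.645 × 10⁻²⁷ × 3.332 × 10⁻¹⁴) = 2.104 × 10⁻²⁰ kg·m/s.
λ = h/p = 6.626 × 10⁻³⁴ / 2.104 × 10⁻²⁰ = 3.15 × 10⁻¹⁴ m = 31.5 fm.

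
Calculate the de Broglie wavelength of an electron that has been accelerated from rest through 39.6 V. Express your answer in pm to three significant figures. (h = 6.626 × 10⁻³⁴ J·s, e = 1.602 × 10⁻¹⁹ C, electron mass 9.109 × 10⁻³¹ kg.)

KE = eV = 1.602 × 10⁻¹⁹ × 39.60 = 6.344 × 10⁻¹⁸ J.
p = √(2mKE) = √(2 × 9.109 × 10⁻³¹ × 6.344 × 10⁻¹⁸) = 3.400 × 10⁻²⁴ kg·m/s.
λ = h/p = 6.626 × 10⁻³⁴ / 3.400 × 10⁻²⁴ = 1.95 × 10⁻¹⁰ m = 195 pm.

λ = 195 pm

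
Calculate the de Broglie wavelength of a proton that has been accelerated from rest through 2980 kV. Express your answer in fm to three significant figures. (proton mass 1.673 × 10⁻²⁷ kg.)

λ = 16.6 fm

KE = eV = 1.602 × 10⁻¹⁹ × 2.980 × 10⁶ = 4.774 × 10⁻¹³ J.
p = √(2mKE) = √(2 × 1.673 × 10⁻²⁷ × 4.774 × 10⁻¹³) = 3.997 × 10⁻²⁰ kg·m/s.
λ = h/p = 6.626 × 10⁻³⁴ / 3.997 × 10⁻²⁰ = 1.66 × 10⁻¹⁴ m = 16.6 fm.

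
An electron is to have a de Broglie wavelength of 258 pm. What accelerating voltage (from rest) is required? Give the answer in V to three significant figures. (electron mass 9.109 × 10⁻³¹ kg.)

V = 22.6 V

p = h/λ = 6.626 × 10⁻³⁴ / 2.580 × 10⁻¹⁰ = 2.568 × 10⁻²⁴ kg·m/s.
KE = p²/(2m) = 3.620 × 10⁻¹⁸ J.
V = KE/e = 3.620 × 10⁻¹⁸ / (1.602 × 10⁻¹⁹) = 22.6 V.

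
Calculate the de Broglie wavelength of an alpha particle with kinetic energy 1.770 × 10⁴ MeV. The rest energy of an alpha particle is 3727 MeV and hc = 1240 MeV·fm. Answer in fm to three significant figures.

λ = 0.0588 fm

Total energy E = KE + m₀c² = 1.770 × 10⁴ + 3727 = 21427 MeV.
(pc)² = E² − (m₀c²)² = (21427)² − (3727)² = 4.452 × 10⁸ MeV², so pc = 2.110 × 10⁴ MeV.
λ = hc/(pc) = 1240 MeV·fm / 2.110 × 10⁴ MeV = 0.0588 fm.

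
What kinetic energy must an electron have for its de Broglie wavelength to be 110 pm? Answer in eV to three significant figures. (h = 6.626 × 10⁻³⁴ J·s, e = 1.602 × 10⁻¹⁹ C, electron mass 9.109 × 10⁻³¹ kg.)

KE = 124 eV

p = h/λ = 6.626 × 10⁻³⁴ / 1.100 × 10⁻¹⁰ = 6.024 × 10⁻²⁴ kg·m/s.
KE = p²/(2m) = (6.024 × 10⁻²⁴)² / (2 × 9.109 × 10⁻³¹) = 1.992 × 10⁻¹⁷ J = 124 eV.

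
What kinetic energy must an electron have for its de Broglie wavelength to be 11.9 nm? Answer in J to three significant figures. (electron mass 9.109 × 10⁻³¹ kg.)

p = h/λ = 6.626 × 10⁻³⁴ / 1.190 × 10⁻⁸ = 5.568 × 10⁻²⁶ kg·m/s.
KE = p²/(2m) = (5.568 × 10⁻²⁶)² / (2 × 9.109 × 10⁻³¹) = 1.702 × 10⁻²¹ J = 1.70 × 10⁻²¹ J.

KE = 1.70 × 10⁻²¹ J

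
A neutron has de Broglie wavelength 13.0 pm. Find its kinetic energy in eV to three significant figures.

KE = 4.84 eV

p = h/λ = 6.626 × 10⁻³⁴ / 1.300 × 10⁻¹¹ = 5.097 × 10⁻²³ kg·m/s.
KE = p²/(2m) = (5.097 × 10⁻²³)² / (2 × 1.675 × 10⁻²⁷) = 7.755 × 10⁻¹⁹ J = 4.84 eV.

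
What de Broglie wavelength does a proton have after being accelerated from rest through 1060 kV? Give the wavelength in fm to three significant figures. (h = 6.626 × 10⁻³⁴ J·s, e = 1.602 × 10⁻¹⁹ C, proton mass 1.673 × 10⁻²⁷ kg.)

λ = 27.8 fm

KE = eV = 1.602 × 10⁻¹⁹ × 1.060 × 10⁶ = 1.698 × 10⁻¹³ J.
p = √(2mKE) = √(2 × 1.673 × 10⁻²⁷ × 1.698 × 10⁻¹³) = 2.384 × 10⁻²⁰ kg·m/s.
λ = h/p = 6.626 × 10⁻³⁴ / 2.384 × 10⁻²⁰ = 2.78 × 10⁻¹⁴ m = 27.8 fm.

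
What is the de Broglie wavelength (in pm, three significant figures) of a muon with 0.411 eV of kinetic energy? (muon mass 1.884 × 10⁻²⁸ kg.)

KE = 0.411 eV = 6.584 × 10⁻²⁰ J.
p = √(2mKE) = √(2 × 1.884 × 10⁻²⁸ × 6.584 × 10⁻²⁰) = 4.981 × 10⁻²⁴ kg·m/s.
λ = h/p = 6.626 × 10⁻³⁴ / 4.981 × 10⁻²⁴ = 1.33 × 10⁻¹⁰ m = 133 pm.

λ = 133 pm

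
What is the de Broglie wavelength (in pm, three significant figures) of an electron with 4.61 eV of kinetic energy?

λ = 571 pm

KE = 4.61 eV = 7.385 × 10⁻¹⁹ J.
p = √(2mKE) = √(2 × 9.109 × 10⁻³¹ × 7.385 × 10⁻¹⁹) = 1.160 × 10⁻²⁴ kg·m/s.
λ = h/p = 6.626 × 10⁻³⁴ / 1.160 × 10⁻²⁴ = 5.71 × 10⁻¹⁰ m = 571 pm.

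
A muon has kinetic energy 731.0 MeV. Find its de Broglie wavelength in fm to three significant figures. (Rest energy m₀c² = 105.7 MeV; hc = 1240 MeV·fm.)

λ = 1.49 fm

Total energy E = KE + m₀c² = 731.0 + 105.7 = 836.7 MeV.
(pc)² = E² − (m₀c²)² = (836.7)² − (105.7)² = 6.889 × 10⁵ MeV², so pc = 830.0 MeV.
λ = hc/(pc) = 1240 MeV·fm / 830.0 MeV = 1.49 fm.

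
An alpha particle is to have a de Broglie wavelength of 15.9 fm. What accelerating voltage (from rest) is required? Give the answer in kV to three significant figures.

V = 408 kV

p = h/λ = 6.626 × 10⁻³⁴ / 1.590 × 10⁻¹⁴ = 4.167 × 10⁻²⁰ kg·m/s.
KE = p²/(2m) = 1.307 × 10⁻¹³ J.
V = KE/2e = 1.307 × 10⁻¹³ / (2 × 1.602 × 10⁻¹⁹) = 408 kV.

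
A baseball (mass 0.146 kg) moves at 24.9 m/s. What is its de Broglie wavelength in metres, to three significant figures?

p = mv = 0.146 × 24.9 = 3.635 kg·m/s.
λ = h/p = 6.626 × 10⁻³⁴ / 3.635 = 1.82 × 10⁻³⁴ m.

λ = 1.82 × 10⁻³⁴ m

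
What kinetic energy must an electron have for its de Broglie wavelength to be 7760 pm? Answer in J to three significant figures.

p = h/λ = 6.626 × 10⁻³⁴ / 7.760 × 10⁻⁹ = 8.539 × 10⁻²⁶ kg·m/s.
KE = p²/(2m) = (8.539 × 10⁻²⁶)² / (2 × 9.109 × 10⁻³¹) = 4.002 × 10⁻²¹ J = 4.00 × 10⁻²¹ J.

KE = 4.00 × 10⁻²¹ J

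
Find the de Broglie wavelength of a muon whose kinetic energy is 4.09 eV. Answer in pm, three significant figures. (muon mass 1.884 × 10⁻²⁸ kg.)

KE = 4.09 eV = 6.552 × 10⁻¹⁹ J.
p = √(2mKE) = √(2 × 1.884 × 10⁻²⁸ × 6.552 × 10⁻¹⁹) = 1.571 × 10⁻²³ kg·m/s.
λ = h/p = 6.626 × 10⁻³⁴ / 1.571 × 10⁻²³ = 4.22 × 10⁻¹¹ m = 42.2 pm.

λ = 42.2 pm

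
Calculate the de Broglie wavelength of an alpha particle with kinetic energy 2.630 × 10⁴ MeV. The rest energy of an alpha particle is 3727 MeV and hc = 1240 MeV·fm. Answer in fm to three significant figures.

λ = 0.0416 fm

Total energy E = KE + m₀c² = 2.630 × 10⁴ + 3727 = 30027 MeV.
(pc)² = E² − (m₀c²)² = (30027)² − (3727)² = 8.877 × 10⁸ MeV², so pc = 2.979 × 10⁴ MeV.
λ = hc/(pc) = 1240 MeV·fm / 2.979 × 10⁴ MeV = 0.0416 fm.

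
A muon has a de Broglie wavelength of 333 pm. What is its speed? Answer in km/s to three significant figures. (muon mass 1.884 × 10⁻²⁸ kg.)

p = h/λ = 6.626 × 10⁻³⁴ / 3.330 × 10⁻¹⁰ = 1.990 × 10⁻²⁴ kg·m/s.
v = p/m = 1.990 × 10⁻²⁴ / 1.884 × 10⁻²⁸ = 1.06 × 10⁴ m/s = 10.6 km/s.

v = 10.6 km/s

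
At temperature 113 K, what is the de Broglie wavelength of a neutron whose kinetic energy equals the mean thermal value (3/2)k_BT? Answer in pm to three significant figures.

λ = 237 pm

KE = (3/2)k_BT = 1.5 × 1.381 × 10⁻²³ × 113 = 2.341 × 10⁻²¹ J.
p = √(2mKE) = √(2 × 1.675 × 10⁻²⁷ × 2.341 × 10⁻²¹) = 2.800 × 10⁻²⁴ kg·m/s.
λ = h/p = 2.37 × 10⁻¹⁰ m = 237 pm.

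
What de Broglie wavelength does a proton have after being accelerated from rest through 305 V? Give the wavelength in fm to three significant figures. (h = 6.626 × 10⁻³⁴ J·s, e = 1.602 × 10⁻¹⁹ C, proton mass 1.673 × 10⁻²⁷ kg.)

λ = 1640 fm

KE = eV = 1.602 × 10⁻¹⁹ × 305.0 = 4.886 × 10⁻¹⁷ J.
p = √(2mKE) = √(2 × 1.673 × 10⁻²⁷ × 4.886 × 10⁻¹⁷) = 4.043 × 10⁻²² kg·m/s.
λ = h/p = 6.626 × 10⁻³⁴ / 4.043 × 10⁻²² = 1.64 × 10⁻¹² m = 1640 fm.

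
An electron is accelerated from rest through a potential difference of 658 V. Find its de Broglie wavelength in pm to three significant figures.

λ = 47.8 pm

KE = eV = 1.602 × 10⁻¹⁹ × 658.0 = 1.054 × 10⁻¹⁶ J.
p = √(2mKE) = √(2 × 9.109 × 10⁻³¹ × 1.054 × 10⁻¹⁶) = 1.386 × 10⁻²³ kg·m/s.
λ = h/p = 6.626 × 10⁻³⁴ / 1.386 × 10⁻²³ = 4.78 × 10⁻¹¹ m = 47.8 pm.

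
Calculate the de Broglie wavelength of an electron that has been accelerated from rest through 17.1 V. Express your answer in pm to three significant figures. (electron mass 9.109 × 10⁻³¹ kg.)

λ = 297 pm

KE = eV = 1.602 × 10⁻¹⁹ × 17.10 = 2.739 × 10⁻¹⁸ J.
p = √(2mKE) = √(2 × 9.109 × 10⁻³¹ × 2.739 × 10⁻¹⁸) = 2.234 × 10⁻²⁴ kg·m/s.
λ = h/p = 6.626 × 10⁻³⁴ / 2.234 × 10⁻²⁴ = 2.97 × 10⁻¹⁰ m = 297 pm.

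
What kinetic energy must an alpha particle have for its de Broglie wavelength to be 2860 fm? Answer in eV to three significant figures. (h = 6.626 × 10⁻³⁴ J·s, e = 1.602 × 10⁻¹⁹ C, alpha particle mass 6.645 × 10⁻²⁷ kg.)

KE = 25.2 eV

p = h/λ = 6.626 × 10⁻³⁴ / 2.860 × 10⁻¹² = 2.317 × 10⁻²² kg·m/s.
KE = p²/(2m) = (2.317 × 10⁻²²)² / (2 × 6.645 × 10⁻²⁷) = 4.039 × 10⁻¹⁸ J = 25.2 eV.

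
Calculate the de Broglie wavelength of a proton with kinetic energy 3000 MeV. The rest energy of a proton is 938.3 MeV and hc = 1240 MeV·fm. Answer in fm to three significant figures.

Total energy E = KE + m₀c² = 3000 + 938.3 = 3938.3 MeV.
(pc)² = E² − (m₀c²)² = (3938.3)² − (938.3)² = 1.463 × 10⁷ MeV², so pc = 3825 MeV.
λ = hc/(pc) = 1240 MeV·fm / 3825 MeV = 0.324 fm.

λ = 0.324 fm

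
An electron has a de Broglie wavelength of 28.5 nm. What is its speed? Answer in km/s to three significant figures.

p = h/λ = 6.626 × 10⁻³⁴ / 2.850 × 10⁻⁸ = 2.325 × 10⁻²⁶ kg·m/s.
v = p/m = 2.325 × 10⁻²⁶ / 9.109 × 10⁻³¹ = 2.55 × 10⁴ m/s = 25.5 km/s.

v = 25.5 km/s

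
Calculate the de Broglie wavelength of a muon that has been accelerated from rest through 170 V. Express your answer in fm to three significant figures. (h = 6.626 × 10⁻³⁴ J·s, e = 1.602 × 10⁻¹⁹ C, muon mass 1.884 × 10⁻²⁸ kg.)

λ = 6540 fm

KE = eV = 1.602 × 10⁻¹⁹ × 170.0 = 2.723 × 10⁻¹⁷ J.
p = √(2mKE) = √(2 × 1.884 × 10⁻²⁸ × 2.723 × 10⁻¹⁷) = 1.013 × 10⁻²² kg·m/s.
λ = h/p = 6.626 × 10⁻³⁴ / 1.013 × 10⁻²² = 6.54 × 10⁻¹² m = 6540 fm.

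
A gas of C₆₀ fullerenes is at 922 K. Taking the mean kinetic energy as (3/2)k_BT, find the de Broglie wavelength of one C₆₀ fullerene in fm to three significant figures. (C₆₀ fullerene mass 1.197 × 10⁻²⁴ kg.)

λ = 3100 fm

KE = (3/2)k_BT = 1.5 × 1.381 × 10⁻²³ × 922 = 1.910 × 10⁻²⁰ J.
p = √(2mKE) = √(2 × 1.197 × 10⁻²⁴ × 1.910 × 10⁻²⁰) = 2.138 × 10⁻²² kg·m/s.
λ = h/p = 3.10 × 10⁻¹² m = 3100 fm.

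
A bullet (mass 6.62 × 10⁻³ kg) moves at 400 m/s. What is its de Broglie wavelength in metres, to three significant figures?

λ = 2.50 × 10⁻³⁴ m

p = mv = 6.62 × 10⁻³ × 400 = 2.648 kg·m/s.
λ = h/p = 6.626 × 10⁻³⁴ / 2.648 = 2.50 × 10⁻³⁴ m.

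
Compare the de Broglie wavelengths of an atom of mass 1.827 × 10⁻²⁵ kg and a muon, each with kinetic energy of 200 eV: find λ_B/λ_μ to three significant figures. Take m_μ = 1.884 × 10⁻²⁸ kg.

At fixed KE, p = √(2mKE) so λ = h/p ∝ 1/√m.
λ_B/λ_μ = √(m_μ/m_B) = √(1.884 × 10⁻²⁸/1.827 × 10⁻²⁵) = √(1.031 × 10⁻³) = 0.0321.

λ_B/λ_μ = 0.0321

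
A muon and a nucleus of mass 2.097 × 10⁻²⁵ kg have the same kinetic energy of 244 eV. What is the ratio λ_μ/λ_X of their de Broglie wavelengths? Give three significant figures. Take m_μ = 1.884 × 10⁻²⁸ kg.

At fixed KE, p = √(2mKE) so λ = h/p ∝ 1/√m.
λ_μ/λ_X = √(m_X/m_μ) = √(2.097 × 10⁻²⁵/1.884 × 10⁻²⁸) = √(1113) = 33.4.

λ_μ/λ_X = 33.4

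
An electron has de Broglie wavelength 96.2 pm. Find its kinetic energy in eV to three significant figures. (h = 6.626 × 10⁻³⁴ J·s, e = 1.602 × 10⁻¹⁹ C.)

p = h/λ = 6.626 × 10⁻³⁴ / 9.620 × 10⁻¹¹ = 6.888 × 10⁻²⁴ kg·m/s.
KE = p²/(2m) = (6.888 × 10⁻²⁴)² / (2 × 9.109 × 10⁻³¹) = 2.604 × 10⁻¹⁷ J = 163 eV.

KE = 163 eV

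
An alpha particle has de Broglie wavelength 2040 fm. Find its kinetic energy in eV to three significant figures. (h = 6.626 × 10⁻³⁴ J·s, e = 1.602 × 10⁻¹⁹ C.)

KE = 49.6 eV

p = h/λ = 6.626 × 10⁻³⁴ / 2.040 × 10⁻¹² = 3.248 × 10⁻²² kg·m/s.
KE = p²/(2m) = (3.248 × 10⁻²²)² / (2 × 6.645 × 10⁻²⁷) = 7.938 × 10⁻¹⁸ J = 49.6 eV.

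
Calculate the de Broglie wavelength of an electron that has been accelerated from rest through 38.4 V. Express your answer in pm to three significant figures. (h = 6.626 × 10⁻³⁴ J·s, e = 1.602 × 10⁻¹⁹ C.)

λ = 198 pm

KE = eV = 1.602 × 10⁻¹⁹ × 38.40 = 6.152 × 10⁻¹⁸ J.
p = √(2mKE) = √(2 × 9.109 × 10⁻³¹ × 6.152 × 10⁻¹⁸) = 3.348 × 10⁻²⁴ kg·m/s.
λ = h/p = 6.626 × 10⁻³⁴ / 3.348 × 10⁻²⁴ = 1.98 × 10⁻¹⁰ m = 198 pm.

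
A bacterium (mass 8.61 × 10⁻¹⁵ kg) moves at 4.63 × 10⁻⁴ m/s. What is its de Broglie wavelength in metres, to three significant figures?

p = mv = 8.61 × 10⁻¹⁵ × 4.63 × 10⁻⁴ = 3.986 × 10⁻¹⁸ kg·m/s.
λ = h/p = 6.626 × 10⁻³⁴ / 3.986 × 10⁻¹⁸ = 1.66 × 10⁻¹⁶ m.

λ = 1.66 × 10⁻¹⁶ m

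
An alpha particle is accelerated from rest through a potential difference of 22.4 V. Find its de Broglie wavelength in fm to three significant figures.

λ = 2150 fm

KE = 2eV = 2 × 1.602 × 10⁻¹⁹ × 22.40 = 7.177 × 10⁻¹⁸ J.
p = √(2mKE) = √(2 × 6.645 × 10⁻²⁷ × 7.177 × 10⁻¹⁸) = 3.088 × 10⁻²² kg·m/s.
λ = h/p = 6.626 × 10⁻³⁴ / 3.088 × 10⁻²² = 2.15 × 10⁻¹² m = 2150 fm.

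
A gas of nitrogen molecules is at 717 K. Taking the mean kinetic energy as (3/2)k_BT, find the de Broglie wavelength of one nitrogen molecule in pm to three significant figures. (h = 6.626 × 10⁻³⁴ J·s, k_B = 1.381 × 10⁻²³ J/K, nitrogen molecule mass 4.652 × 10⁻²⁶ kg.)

KE = (3/2)k_BT = 1.5 × 1.381 × 10⁻²³ × 717 = 1.485 × 10⁻²⁰ J.
p = √(2mKE) = √(2 × 4.652 × 10⁻²⁶ × 1.485 × 10⁻²⁰) = 3.717 × 10⁻²³ kg·m/s.
λ = h/p = 1.78 × 10⁻¹¹ m = 17.8 pm.

λ = 17.8 pm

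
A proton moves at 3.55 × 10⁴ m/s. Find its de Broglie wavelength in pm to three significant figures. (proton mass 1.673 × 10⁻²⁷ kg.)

p = mv = 1.673 × 10⁻²⁷ × 3.55 × 10⁴ = 5.939 × 10⁻²³ kg·m/s.
λ = h/p = 6.626 × 10⁻³⁴ / 5.939 × 10⁻²³ = 1.12 × 10⁻¹¹ m = 11.2 pm.

λ = 11.2 pm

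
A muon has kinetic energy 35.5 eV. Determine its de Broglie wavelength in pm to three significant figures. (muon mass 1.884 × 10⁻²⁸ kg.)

KE = 35.5 eV = 5.687 × 10⁻¹⁸ J.
p = √(2mKE) = √(2 × 1.884 × 10⁻²⁸ × 5.687 × 10⁻¹⁸) = 4.629 × 10⁻²³ kg·m/s.
λ = h/p = 6.626 × 10⁻³⁴ / 4.629 × 10⁻²³ = 1.43 × 10⁻¹¹ m = 14.3 pm.

λ = 14.3 pm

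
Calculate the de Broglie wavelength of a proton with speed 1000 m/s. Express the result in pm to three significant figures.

p = mv = 1.673 × 10⁻²⁷ × 1000 = 1.673 × 10⁻²⁴ kg·m/s.
λ = h/p = 6.626 × 10⁻³⁴ / 1.673 × 10⁻²⁴ = 3.96 × 10⁻¹⁰ m = 396 pm.

λ = 396 pm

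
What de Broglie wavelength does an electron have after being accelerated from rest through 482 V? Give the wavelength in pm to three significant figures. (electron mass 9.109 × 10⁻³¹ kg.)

KE = eV = 1.602 × 10⁻¹⁹ × 482.0 = 7.722 × 10⁻¹⁷ J.
p = √(2mKE) = √(2 × 9.109 × 10⁻³¹ × 7.722 × 10⁻¹⁷) = 1.186 × 10⁻²³ kg·m/s.
λ = h/p = 6.626 × 10⁻³⁴ / 1.186 × 10⁻²³ = 5.59 × 10⁻¹¹ m = 55.9 pm.

λ = 55.9 pm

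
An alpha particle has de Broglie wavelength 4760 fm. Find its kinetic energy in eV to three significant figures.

KE = 9.10 eV

p = h/λ = 6.626 × 10⁻³⁴ / 4.760 × 10⁻¹² = 1.392 × 10⁻²² kg·m/s.
KE = p²/(2m) = (1.392 × 10⁻²²)² / (2 × 6.645 × 10⁻²⁷) = 1.458 × 10⁻¹⁸ J = 9.10 eV.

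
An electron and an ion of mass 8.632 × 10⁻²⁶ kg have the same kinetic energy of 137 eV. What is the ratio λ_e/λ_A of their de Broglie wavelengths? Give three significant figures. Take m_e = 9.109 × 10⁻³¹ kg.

λ_e/λ_A = 308

At fixed KE, p = √(2mKE) so λ = h/p ∝ 1/√m.
λ_e/λ_A = √(m_A/m_e) = √(8.632 × 10⁻²⁶/9.109 × 10⁻³¹) = √(9.476 × 10⁴) = 308.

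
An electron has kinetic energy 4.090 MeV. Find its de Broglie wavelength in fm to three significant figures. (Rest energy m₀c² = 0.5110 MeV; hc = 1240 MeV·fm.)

Total energy E = KE + m₀c² = 4.090 + 0.5110 = 4.6010 MeV.
(pc)² = E² − (m₀c²)² = (4.6010)² − (0.5110)² = 20.91 MeV², so pc = 4.573 MeV.
λ = hc/(pc) = 1240 MeV·fm / 4.573 MeV = 271 fm.

λ = 271 fm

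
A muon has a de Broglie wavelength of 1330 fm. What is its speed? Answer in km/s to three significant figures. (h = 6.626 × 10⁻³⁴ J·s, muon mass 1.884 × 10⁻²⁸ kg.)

p = h/λ = 6.626 × 10⁻³⁴ / 1.330 × 10⁻¹² = 4.982 × 10⁻²² kg·m/s.
v = p/m = 4.982 × 10⁻²² / 1.884 × 10⁻²⁸ = 2.64 × 10⁶ m/s = 2640 km/s.

v = 2640 km/s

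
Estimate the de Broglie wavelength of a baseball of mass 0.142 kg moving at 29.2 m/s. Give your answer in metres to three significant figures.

p = mv = 0.142 × 29.2 = 4.146 kg·m/s.
λ = h/p = 6.626 × 10⁻³⁴ / 4.146 = 1.60 × 10⁻³⁴ m.

λ = 1.60 × 10⁻³⁴ m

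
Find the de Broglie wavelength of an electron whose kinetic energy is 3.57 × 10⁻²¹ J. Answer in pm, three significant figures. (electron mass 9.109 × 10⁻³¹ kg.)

λ = 8220 pm

p = √(2mKE) = √(2 × 9.109 × 10⁻³¹ × 3.570 × 10⁻²¹) = 8.065 × 10⁻²⁶ kg·m/s.
λ = h/p = 6.626 × 10⁻³⁴ / 8.065 × 10⁻²⁶ = 8.22 × 10⁻⁹ m = 8220 pm.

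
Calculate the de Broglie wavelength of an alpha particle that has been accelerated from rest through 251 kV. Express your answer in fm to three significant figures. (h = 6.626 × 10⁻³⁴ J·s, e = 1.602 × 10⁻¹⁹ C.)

λ = 20.3 fm

KE = 2eV = 2 × 1.602 × 10⁻¹⁹ × 2.510 × 10⁵ = 8.042 × 10⁻¹⁴ J.
p = √(2mKE) = √(2 × 6.645 × 10⁻²⁷ × 8.042 × 10⁻¹⁴) = 3.269 × 10⁻²⁰ kg·m/s.
λ = h/p = 6.626 × 10⁻³⁴ / 3.269 × 10⁻²⁰ = 2.03 × 10⁻¹⁴ m = 20.3 fm.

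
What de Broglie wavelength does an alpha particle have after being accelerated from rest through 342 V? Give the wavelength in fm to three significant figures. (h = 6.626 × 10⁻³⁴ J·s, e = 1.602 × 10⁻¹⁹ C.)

KE = 2eV = 2 × 1.602 × 10⁻¹⁹ × 342.0 = 1.096 × 10⁻¹⁶ J.
p = √(2mKE) = √(2 × 6.645 × 10⁻²⁷ × 1.096 × 10⁻¹⁶) = 1.207 × 10⁻²¹ kg·m/s.
λ = h/p = 6.626 × 10⁻³⁴ / 1.207 × 10⁻²¹ = 5.49 × 10⁻¹³ m = 549 fm.

λ = 549 fm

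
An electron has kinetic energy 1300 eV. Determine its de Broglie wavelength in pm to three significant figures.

λ = 34.0 pm

KE = 1300 eV = 2.083 × 10⁻¹⁶ J.
p = √(2mKE) = √(2 × 9.109 × 10⁻³¹ × 2.083 × 10⁻¹⁶) = 1.948 × 10⁻²³ kg·m/s.
λ = h/p = 6.626 × 10⁻³⁴ / 1.948 × 10⁻²³ = 3.40 × 10⁻¹¹ m = 34.0 pm.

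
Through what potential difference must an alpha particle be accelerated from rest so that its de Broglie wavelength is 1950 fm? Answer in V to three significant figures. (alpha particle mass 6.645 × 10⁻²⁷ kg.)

V = 27.1 V

p = h/λ = 6.626 × 10⁻³⁴ / 1.950 × 10⁻¹² = 3.398 × 10⁻²² kg·m/s.
KE = p²/(2m) = 8.688 × 10⁻¹⁸ J.
V = KE/2e = 8.688 × 10⁻¹⁸ / (2 × 1.602 × 10⁻¹⁹) = 27.1 V.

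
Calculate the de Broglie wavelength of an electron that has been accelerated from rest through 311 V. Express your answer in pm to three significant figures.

λ = 69.5 pm

KE = eV = 1.602 × 10⁻¹⁹ × 311.0 = 4.982 × 10⁻¹⁷ J.
p = √(2mKE) = √(2 × 9.109 × 10⁻³¹ × 4.982 × 10⁻¹⁷) = 9.527 × 10⁻²⁴ kg·m/s.
λ = h/p = 6.626 × 10⁻³⁴ / 9.527 × 10⁻²⁴ = 6.95 × 10⁻¹¹ m = 69.5 pm.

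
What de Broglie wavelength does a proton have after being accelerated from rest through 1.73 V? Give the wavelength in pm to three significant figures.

λ = 21.8 pm

KE = eV = 1.602 × 10⁻¹⁹ × 1.730 = 2.771 × 10⁻¹⁹ J.
p = √(2mKE) = √(2 × 1.673 × 10⁻²⁷ × 2.771 × 10⁻¹⁹) = 3.045 × 10⁻²³ kg·m/s.
λ = h/p = 6.626 × 10⁻³⁴ / 3.045 × 10⁻²³ = 2.18 × 10⁻¹¹ m = 21.8 pm.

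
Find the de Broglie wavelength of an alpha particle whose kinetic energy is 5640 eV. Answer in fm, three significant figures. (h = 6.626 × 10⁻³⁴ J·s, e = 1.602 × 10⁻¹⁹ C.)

λ = 191 fm

KE = 5640 eV = 9.035 × 10⁻¹⁶ J.
p = √(2mKE) = √(2 × 6.645 × 10⁻²⁷ × 9.035 × 10⁻¹⁶) = 3.465 × 10⁻²¹ kg·m/s.
λ = h/p = 6.626 × 10⁻³⁴ / 3.465 × 10⁻²¹ = 1.91 × 10⁻¹³ m = 191 fm.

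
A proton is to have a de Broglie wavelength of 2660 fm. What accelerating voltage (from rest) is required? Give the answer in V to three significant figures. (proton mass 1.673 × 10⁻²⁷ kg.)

p = h/λ = 6.626 × 10⁻³⁴ / 2.660 × 10⁻¹² = 2.491 × 10⁻²² kg·m/s.
KE = p²/(2m) = 1.854 × 10⁻¹⁷ J.
V = KE/e = 1.854 × 10⁻¹⁷ / (1.602 × 10⁻¹⁹) = 116 V.

V = 116 V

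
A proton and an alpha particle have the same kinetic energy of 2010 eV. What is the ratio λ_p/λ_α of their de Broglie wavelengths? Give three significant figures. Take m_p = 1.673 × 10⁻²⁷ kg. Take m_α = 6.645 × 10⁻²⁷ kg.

λ_p/λ_α = 1.99

At fixed KE, p = √(2mKE) so λ = h/p ∝ 1/√m.
λ_p/λ_α = √(m_α/m_p) = √(6.645 × 10⁻²⁷/1.673 × 10⁻²⁷) = √(3.972) = 1.99.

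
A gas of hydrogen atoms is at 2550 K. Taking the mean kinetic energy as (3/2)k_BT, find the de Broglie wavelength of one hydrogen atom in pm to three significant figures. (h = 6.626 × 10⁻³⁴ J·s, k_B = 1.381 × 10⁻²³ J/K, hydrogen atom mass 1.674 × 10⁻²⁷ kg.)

KE = (3/2)k_BT = 1.5 × 1.381 × 10⁻²³ × 2550 = 5.282 × 10⁻²⁰ J.
p = √(2mKE) = √(2 × 1.674 × 10⁻²⁷ × 5.282 × 10⁻²⁰) = 1.330 × 10⁻²³ kg·m/s.
λ = h/p = 4.98 × 10⁻¹¹ m = 49.8 pm.

λ = 49.8 pm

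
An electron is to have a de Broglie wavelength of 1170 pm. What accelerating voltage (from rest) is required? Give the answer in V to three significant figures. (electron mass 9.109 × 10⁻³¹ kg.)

V = 1.10 V

p = h/λ = 6.626 × 10⁻³⁴ / 1.170 × 10⁻⁹ = 5.663 × 10⁻²⁵ kg·m/s.
KE = p²/(2m) = 1.760 × 10⁻¹⁹ J.
V = KE/e = 1.760 × 10⁻¹⁹ / (1.602 × 10⁻¹⁹) = 1.10 V.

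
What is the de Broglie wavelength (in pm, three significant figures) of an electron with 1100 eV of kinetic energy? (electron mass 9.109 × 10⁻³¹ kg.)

λ = 37.0 pm

KE = 1100 eV = 1.762 × 10⁻¹⁶ J.
p = √(2mKE) = √(2 × 9.109 × 10⁻³¹ × 1.762 × 10⁻¹⁶) = 1.792 × 10⁻²³ kg·m/s.
λ = h/p = 6.626 × 10⁻³⁴ / 1.792 × 10⁻²³ = 3.70 × 10⁻¹¹ m = 37.0 pm.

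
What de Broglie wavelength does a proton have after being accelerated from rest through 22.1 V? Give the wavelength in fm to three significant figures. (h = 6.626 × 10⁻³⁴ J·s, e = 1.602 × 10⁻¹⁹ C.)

KE = eV = 1.602 × 10⁻¹⁹ × 22.10 = 3.540 × 10⁻¹⁸ J.
p = √(2mKE) = √(2 × 1.673 × 10⁻²⁷ × 3.540 × 10⁻¹⁸) = 1.088 × 10⁻²² kg·m/s.
λ = h/p = 6.626 × 10⁻³⁴ / 1.088 × 10⁻²² = 6.09 × 10⁻¹² m = 6090 fm.

λ = 6090 fm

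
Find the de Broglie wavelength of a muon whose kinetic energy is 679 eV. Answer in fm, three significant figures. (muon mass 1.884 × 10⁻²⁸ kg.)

KE = 679 eV = 1.088 × 10⁻¹⁶ J.
p = √(2mKE) = √(2 × 1.884 × 10⁻²⁸ × 1.088 × 10⁻¹⁶) = 2.025 × 10⁻²² kg·m/s.
λ = h/p = 6.626 × 10⁻³⁴ / 2.025 × 10⁻²² = 3.27 × 10⁻¹² m = 3270 fm.

λ = 3270 fm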